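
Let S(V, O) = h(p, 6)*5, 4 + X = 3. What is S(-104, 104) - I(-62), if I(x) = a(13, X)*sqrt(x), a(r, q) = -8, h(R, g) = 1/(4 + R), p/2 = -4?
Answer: -5/4 + 8*I*sqrt(62) ≈ -1.25 + 62.992*I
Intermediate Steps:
p = -8 (p = 2*(-4) = -8)
X = -1 (X = -4 + 3 = -1)
S(V, O) = -5/4 (S(V, O) = 5/(4 - 8) = 5/(-4) = -1/4*5 = -5/4)
I(x) = -8*sqrt(x)
S(-104, 104) - I(-62) = -5/4 - (-8)*sqrt(-62) = -5/4 - (-8)*I*sqrt(62) = -5/4 + 8*I*sqrt(62)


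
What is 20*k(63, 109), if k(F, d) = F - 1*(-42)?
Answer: 2100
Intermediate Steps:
k(F, d) = 42 + F (k(F, d) = F + 42 = 42 + F)
20*k(63, 109) = 20*(42 + 63) = 20*105 = 2100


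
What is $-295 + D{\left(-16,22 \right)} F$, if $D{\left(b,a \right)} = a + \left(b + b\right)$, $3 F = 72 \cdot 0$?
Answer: $-295$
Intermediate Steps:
$F = 0$ ($F = \frac{72 \cdot 0}{3} = \frac{1}{3} \cdot 0 = 0$)
$D{\left(b,a \right)} = a + 2 b$
$-295 + D{\left(-16,22 \right)} F = -295 + \left(22 + 2 \left(-16\right)\right) 0 = -295 + \left(22 - 32\right) 0 = -295 - 0 = -295 + 0 = -295$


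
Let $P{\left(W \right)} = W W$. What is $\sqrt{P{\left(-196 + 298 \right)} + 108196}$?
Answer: $10 \sqrt{1186} \approx 344.38$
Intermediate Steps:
$P{\left(W \right)} = W^{2}$
$\sqrt{P{\left(-196 + 298 \right)} + 108196} = \sqrt{\left(-196 + 298\right)^{2} + 108196} = \sqrt{102^{2} + 108196} = \sqrt{10404 + 108196} = \sqrt{118600} = 10 \sqrt{1186}$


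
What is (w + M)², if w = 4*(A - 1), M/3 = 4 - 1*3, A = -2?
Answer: 81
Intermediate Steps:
M = 3 (M = 3*(4 - 1*3) = 3*(4 - 3) = 3*1 = 3)
w = -12 (w = 4*(-2 - 1) = 4*(-3) = -12)
(w + M)² = (-12 + 3)² = (-9)² = 81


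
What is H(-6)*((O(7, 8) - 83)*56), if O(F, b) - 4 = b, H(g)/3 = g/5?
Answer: 71568/5 ≈ 14314.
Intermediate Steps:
H(g) = 3*g/5 (H(g) = 3*(g/5) = 3*g/5)
O(F, b) = 4 + b
H(-6)*((O(7, 8) - 83)*56) = ((3/5)*(-6))*(((4 + 8) - 83)*56) = -18*(12 - 83)*56/5 = -(-1278)*56/5 = -18/5*(-3976) = 71568/5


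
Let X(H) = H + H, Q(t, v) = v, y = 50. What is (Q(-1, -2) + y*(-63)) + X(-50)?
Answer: -3252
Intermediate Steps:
X(H) = 2*H
(Q(-1, -2) + y*(-63)) + X(-50) = (-2 + 50*(-63)) + 2*(-50) = (-2 - 3150) - 100 = -3152 - 100 = -3252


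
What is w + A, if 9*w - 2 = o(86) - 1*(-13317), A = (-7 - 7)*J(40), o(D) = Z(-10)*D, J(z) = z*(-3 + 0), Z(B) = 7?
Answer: 29041/9 ≈ 3226.8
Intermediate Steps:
J(z) = -3*z (J(z) = z*(-3) = -3*z)
o(D) = 7*D
A = 1680 (A = (-7 - 7)*(-3*40) = -14*(-120) = 1680)
w = 13921/9 (w = 2/9 + (7*86 - 1*(-13317))/9 = 2/9 + (602 + 13317)/9 = 2/9 + (⅑)*13919 = 2/9 + 13919/9 = 13921/9 ≈ 1546.8)
w + A = 13921/9 + 1680 = 29041/9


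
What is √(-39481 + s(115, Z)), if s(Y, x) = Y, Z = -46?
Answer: 81*I*√6 ≈ 198.41*I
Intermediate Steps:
√(-39481 + s(115, Z)) = √(-39481 + 115) = √(-39366) = 81*I*√6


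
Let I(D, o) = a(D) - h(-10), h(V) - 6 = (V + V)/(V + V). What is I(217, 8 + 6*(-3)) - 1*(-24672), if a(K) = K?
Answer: 24882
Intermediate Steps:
h(V) = 7 (h(V) = 6 + (V + V)/(V + V) = 6 + (2*V)/((2*V)) = 6 + (2*V)*(1/(2*V)) = 6 + 1 = 7)
I(D, o) = -7 + D (I(D, o) = D - 1*7 = D - 7 = -7 + D)
I(217, 8 + 6*(-3)) - 1*(-24672) = (-7 + 217) - 1*(-24672) = 210 + 24672 = 24882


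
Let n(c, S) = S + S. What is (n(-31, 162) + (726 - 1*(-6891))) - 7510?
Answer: 431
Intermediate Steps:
n(c, S) = 2*S
(n(-31, 162) + (726 - 1*(-6891))) - 7510 = (2*162 + (726 - 1*(-6891))) - 7510 = (324 + (726 + 6891)) - 7510 = (324 + 7617) - 7510 = 7941 - 7510 = 431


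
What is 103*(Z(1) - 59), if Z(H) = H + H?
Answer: -5871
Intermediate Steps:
Z(H) = 2*H
103*(Z(1) - 59) = 103*(2*1 - 59) = 103*(2 - 59) = 103*(-57) = -5871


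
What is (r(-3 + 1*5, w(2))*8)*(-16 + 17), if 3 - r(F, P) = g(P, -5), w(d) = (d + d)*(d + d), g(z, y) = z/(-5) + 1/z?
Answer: 491/10 ≈ 49.100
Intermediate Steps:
g(z, y) = 1/z - z/5 (g(z, y) = z*(-⅕) + 1/z = -z/5 + 1/z = 1/z - z/5)
w(d) = 4*d² (w(d) = (2*d)*(2*d) = 4*d²)
r(F, P) = 3 - 1/P + P/5 (r(F, P) = 3 - (1/P - P/5) = 3 + (-1/P + P/5) = 3 - 1/P + P/5)
(r(-3 + 1*5, w(2))*8)*(-16 + 17) = ((3 - 1/(4*2²) + (4*2²)/5)*8)*(-16 + 17) = ((3 - 1/(4*4) + (4*4)/5)*8)*1 = ((3 - 1/16 + (⅕)*16)*8)*1 = ((3 - 1*1/16 + 16/5)*8)*1 = ((3 - 1/16 + 16/5)*8)*1 = ((491/80)*8)*1 = (491/10)*1 = 491/10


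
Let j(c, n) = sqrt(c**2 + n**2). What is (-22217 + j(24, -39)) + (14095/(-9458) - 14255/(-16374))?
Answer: -860184540026/38716323 + 3*sqrt(233) ≈ -22172.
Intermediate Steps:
(-22217 + j(24, -39)) + (14095/(-9458) - 14255/(-16374)) = (-22217 + sqrt(24**2 + (-39)**2)) + (14095/(-9458) - 14255/(-16374)) = (-22217 + sqrt(576 + 1521)) + (14095*(-1/9458) - 14255*(-1/16374)) = (-22217 + sqrt(2097)) + (-14095/9458 + 14255/16374) = (-22217 + 3*sqrt(233)) - 23991935/38716323 = -860184540026/38716323 + 3*sqrt(233)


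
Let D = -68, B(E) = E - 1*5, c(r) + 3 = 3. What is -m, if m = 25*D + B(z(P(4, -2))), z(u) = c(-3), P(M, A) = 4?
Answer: 1705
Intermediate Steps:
c(r) = 0 (c(r) = -3 + 3 = 0)
z(u) = 0
B(E) = -5 + E (B(E) = E - 5 = -5 + E)
m = -1705 (m = 25*(-68) + (-5 + 0) = -1700 - 5 = -1705)
-m = -1*(-1705) = 1705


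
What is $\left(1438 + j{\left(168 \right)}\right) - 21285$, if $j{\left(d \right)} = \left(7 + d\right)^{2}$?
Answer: $10778$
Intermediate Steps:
$\left(1438 + j{\left(168 \right)}\right) - 21285 = \left(1438 + \left(7 + 168\right)^{2}\right) - 21285 = \left(1438 + 175^{2}\right) - 21285 = \left(1438 + 30625\right) - 21285 = 32063 - 21285 = 10778$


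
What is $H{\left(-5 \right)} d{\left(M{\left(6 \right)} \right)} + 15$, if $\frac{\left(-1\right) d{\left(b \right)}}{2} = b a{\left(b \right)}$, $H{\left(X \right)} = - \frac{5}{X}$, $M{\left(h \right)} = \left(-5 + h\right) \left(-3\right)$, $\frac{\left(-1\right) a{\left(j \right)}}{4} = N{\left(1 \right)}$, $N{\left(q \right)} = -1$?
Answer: $39$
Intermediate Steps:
$a{\left(j \right)} = 4$ ($a{\left(j \right)} = \left(-4\right) \left(-1\right) = 4$)
$M{\left(h \right)} = 15 - 3 h$
$d{\left(b \right)} = - 8 b$ ($d{\left(b \right)} = - 2 b 4 = - 2 \cdot 4 b = - 8 b$)
$H{\left(-5 \right)} d{\left(M{\left(6 \right)} \right)} + 15 = - \frac{5}{-5} \left(- 8 \left(15 - 18\right)\right) + 15 = \left(-5\right) \left(- \frac{1}{5}\right) \left(- 8 \left(15 - 18\right)\right) + 15 = 1 \left(\left(-8\right) \left(-3\right)\right) + 15 = 1 \cdot 24 + 15 = 24 + 15 = 39$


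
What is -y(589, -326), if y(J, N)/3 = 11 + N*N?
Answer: -318861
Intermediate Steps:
y(J, N) = 33 + 3*N² (y(J, N) = 3*(11 + N*N) = 3*(11 + N²) = 33 + 3*N²)
-y(589, -326) = -(33 + 3*(-326)²) = -(33 + 3*106276) = -(33 + 318828) = -1*318861 = -318861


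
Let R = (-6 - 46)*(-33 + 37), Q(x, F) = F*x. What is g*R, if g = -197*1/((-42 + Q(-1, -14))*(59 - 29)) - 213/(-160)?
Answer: -68393/210 ≈ -325.68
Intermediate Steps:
R = -208 (R = -52*4 = -208)
g = 5261/3360 (g = -197*1/((-42 - 14*(-1))*(59 - 29)) - 213/(-160) = -197*1/(30*(-42 + 14)) - 213*(-1/160) = -197/(30*(-28)) + 213/160 = -197/(-840) + 213/160 = -197*(-1/840) + 213/160 = 197/840 + 213/160 = 5261/3360 ≈ 1.5658)
g*R = (5261/3360)*(-208) = -68393/210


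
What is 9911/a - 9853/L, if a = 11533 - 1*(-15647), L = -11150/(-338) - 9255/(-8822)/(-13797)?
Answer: -366804430731149389/1229571481814460 ≈ -298.32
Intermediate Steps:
L = 226190485985/6856731882 (L = -11150*(-1/338) - 9255*(-1/8822)*(-1/13797) = 5575/169 + (9255/8822)*(-1/13797) = 5575/169 - 3085/40572378 = 226190485985/6856731882 ≈ 32.988)
a = 27180 (a = 11533 + 15647 = 27180)
9911/a - 9853/L = 9911/27180 - 9853/226190485985/6856731882 = 9911*(1/27180) - 9853*6856731882/226190485985 = 9911/27180 - 67559379233346/226190485985 = -366804430731149389/1229571481814460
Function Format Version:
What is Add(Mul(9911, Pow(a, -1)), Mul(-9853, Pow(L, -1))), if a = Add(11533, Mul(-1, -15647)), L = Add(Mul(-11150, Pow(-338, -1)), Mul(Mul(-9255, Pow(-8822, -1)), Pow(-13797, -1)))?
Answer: Rational(-366804430731149389, 1229571481814460) ≈ -298.32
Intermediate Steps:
L = Rational(226190485985, 6856731882) (L = Add(Mul(-11150, Rational(-1, 338)), Mul(Mul(-9255, Rational(-1, 8822)), Rational(-1, 13797))) = Add(Rational(5575, 169), Mul(Rational(9255, 8822), Rational(-1, 13797))) = Add(Rational(5575, 169), Rational(-3085, 40572378)) = Rational(226190485985, 6856731882) ≈ 32.988)
a = 27180 (a = Add(11533, 15647) = 27180)
Add(Mul(9911, Pow(a, -1)), Mul(-9853, Pow(L, -1))) = Add(Mul(9911, Pow(27180, -1)), Mul(-9853, Pow(Rational(226190485985, 6856731882), -1))) = Add(Mul(9911, Rational(1, 27180)), Mul(-9853, Rational(6856731882, 226190485985))) = Add(Rational(9911, 27180), Rational(-67559379233346, 226190485985)) = Rational(-366804430731149389, 1229571481814460)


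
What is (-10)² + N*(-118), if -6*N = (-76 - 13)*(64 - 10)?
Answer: -94418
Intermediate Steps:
N = 801 (N = -(-76 - 13)*(64 - 10)/6 = -(-89)*54/6 = -⅙*(-4806) = 801)
(-10)² + N*(-118) = (-10)² + 801*(-118) = 100 - 94518 = -94418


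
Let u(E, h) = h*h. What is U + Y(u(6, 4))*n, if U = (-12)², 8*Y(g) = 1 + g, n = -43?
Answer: 421/8 ≈ 52.625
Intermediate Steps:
u(E, h) = h²
Y(g) = ⅛ + g/8 (Y(g) = (1 + g)/8 = ⅛ + g/8)
U = 144
U + Y(u(6, 4))*n = 144 + (⅛ + (⅛)*4²)*(-43) = 144 + (⅛ + (⅛)*16)*(-43) = 144 + (⅛ + 2)*(-43) = 144 + (17/8)*(-43) = 144 - 731/8 = 421/8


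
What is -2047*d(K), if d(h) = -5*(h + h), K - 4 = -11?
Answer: -143290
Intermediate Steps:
K = -7 (K = 4 - 11 = -7)
d(h) = -10*h
-2047*d(K) = -(-20470)*(-7) = -2047*70 = -143290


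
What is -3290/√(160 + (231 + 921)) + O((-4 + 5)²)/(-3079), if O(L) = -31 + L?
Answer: 30/3079 - 1645*√82/164 ≈ -90.820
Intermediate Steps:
-3290/√(160 + (231 + 921)) + O((-4 + 5)²)/(-3079) = -3290/√(160 + (231 + 921)) + (-31 + (-4 + 5)²)/(-3079) = -3290/√(160 + 1152) + (-31 + 1²)*(-1/3079) = -3290*√82/328 + (-31 + 1)*(-1/3079) = -3290*√82/328 - 30*(-1/3079) = -1645*√82/164 + 30/3079 = 30/3079 - 1645*√82/164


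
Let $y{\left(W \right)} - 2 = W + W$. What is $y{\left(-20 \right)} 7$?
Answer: $-266$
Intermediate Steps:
$y{\left(W \right)} = 2 + 2 W$ ($y{\left(W \right)} = 2 + \left(W + W\right) = 2 + 2 W$)
$y{\left(-20 \right)} 7 = \left(2 + 2 \left(-20\right)\right) 7 = \left(2 - 40\right) 7 = \left(-38\right) 7 = -266$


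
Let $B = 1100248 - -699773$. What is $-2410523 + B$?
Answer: $-610502$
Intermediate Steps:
$B = 1800021$ ($B = 1100248 + 699773 = 1800021$)
$-2410523 + B = -2410523 + 1800021 = -610502$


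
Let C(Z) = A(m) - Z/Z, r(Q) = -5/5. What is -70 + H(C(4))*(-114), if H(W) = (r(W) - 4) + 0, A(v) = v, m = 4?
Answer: 500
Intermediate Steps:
r(Q) = -1 (r(Q) = -5*1/5 = -1)
C(Z) = 3 (C(Z) = 4 - Z/Z = 4 - 1*1 = 4 - 1 = 3)
H(W) = -5 (H(W) = (-1 - 4) + 0 = -5 + 0 = -5)
-70 + H(C(4))*(-114) = -70 - 5*(-114) = -70 + 570 = 500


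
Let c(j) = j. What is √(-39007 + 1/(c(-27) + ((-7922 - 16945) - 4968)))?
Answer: I*√3864896102130/9954 ≈ 197.5*I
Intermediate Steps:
√(-39007 + 1/(c(-27) + ((-7922 - 16945) - 4968))) = √(-39007 + 1/(-27 + ((-7922 - 16945) - 4968))) = √(-39007 + 1/(-27 + (-24867 - 4968))) = √(-39007 + 1/(-27 - 29835)) = √(-39007 + 1/(-29862)) = √(-39007 - 1/29862) = √(-1164827035/29862) = I*√3864896102130/9954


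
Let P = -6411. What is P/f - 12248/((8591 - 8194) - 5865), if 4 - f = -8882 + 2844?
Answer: 3245589/2753138 ≈ 1.1789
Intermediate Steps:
f = 6042 (f = 4 - (-8882 + 2844) = 4 - 1*(-6038) = 4 + 6038 = 6042)
P/f - 12248/((8591 - 8194) - 5865) = -6411/6042 - 12248/((8591 - 8194) - 5865) = -6411*1/6042 - 12248/(397 - 5865) = -2137/2014 - 12248/(-5468) = -2137/2014 - 12248*(-1/5468) = -2137/2014 + 3062/1367 = 3245589/2753138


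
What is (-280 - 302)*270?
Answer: -157140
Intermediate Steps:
(-280 - 302)*270 = -582*270 = -157140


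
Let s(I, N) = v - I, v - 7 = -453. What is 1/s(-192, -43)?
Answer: -1/254 ≈ -0.0039370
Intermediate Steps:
v = -446 (v = 7 - 453 = -446)
s(I, N) = -446 - I
1/s(-192, -43) = 1/(-446 - 1*(-192)) = 1/(-446 + 192) = 1/(-254) = -1/254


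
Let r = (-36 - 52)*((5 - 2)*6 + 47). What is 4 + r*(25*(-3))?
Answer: 429004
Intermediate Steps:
r = -5720 (r = -88*(3*6 + 47) = -88*(18 + 47) = -88*65 = -5720)
4 + r*(25*(-3)) = 4 - 143000*(-3) = 4 - 5720*(-75) = 4 + 429000 = 429004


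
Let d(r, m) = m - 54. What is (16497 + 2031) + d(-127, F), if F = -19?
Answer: 18455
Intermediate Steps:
d(r, m) = -54 + m
(16497 + 2031) + d(-127, F) = (16497 + 2031) + (-54 - 19) = 18528 - 73 = 18455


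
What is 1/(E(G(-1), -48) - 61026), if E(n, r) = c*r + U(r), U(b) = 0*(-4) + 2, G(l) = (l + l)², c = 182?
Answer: -1/69760 ≈ -1.4335e-5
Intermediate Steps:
G(l) = 4*l² (G(l) = (2*l)² = 4*l²)
U(b) = 2 (U(b) = 0 + 2 = 2)
E(n, r) = 2 + 182*r (E(n, r) = 182*r + 2 = 2 + 182*r)
1/(E(G(-1), -48) - 61026) = 1/((2 + 182*(-48)) - 61026) = 1/((2 - 8736) - 61026) = 1/(-8734 - 61026) = 1/(-69760) = -1/69760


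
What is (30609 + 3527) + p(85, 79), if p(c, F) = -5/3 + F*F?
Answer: 121126/3 ≈ 40375.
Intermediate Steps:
p(c, F) = -5/3 + F² (p(c, F) = -5*⅓ + F² = -5/3 + F²)
(30609 + 3527) + p(85, 79) = (30609 + 3527) + (-5/3 + 79²) = 34136 + (-5/3 + 6241) = 34136 + 18718/3 = 121126/3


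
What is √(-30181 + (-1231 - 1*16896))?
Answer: 2*I*√12077 ≈ 219.79*I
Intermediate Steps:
√(-30181 + (-1231 - 1*16896)) = √(-30181 + (-1231 - 16896)) = √(-30181 - 18127) = √(-48308) = 2*I*√12077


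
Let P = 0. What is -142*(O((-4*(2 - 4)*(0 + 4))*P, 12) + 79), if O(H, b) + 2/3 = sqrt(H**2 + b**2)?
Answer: -38482/3 ≈ -12827.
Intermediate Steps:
O(H, b) = -2/3 + sqrt(H**2 + b**2)
-142*(O((-4*(2 - 4)*(0 + 4))*P, 12) + 79) = -142*((-2/3 + sqrt((-4*(2 - 4)*(0 + 4)*0)**2 + 12**2)) + 79) = -142*((-2/3 + sqrt((-(-8)*4*0)**2 + 144)) + 79) = -142*((-2/3 + sqrt((-4*(-8)*0)**2 + 144)) + 79) = -142*((-2/3 + sqrt((32*0)**2 + 144)) + 79) = -142*((-2/3 + sqrt(0**2 + 144)) + 79) = -142*((-2/3 + sqrt(0 + 144)) + 79) = -142*((-2/3 + sqrt(144)) + 79) = -142*((-2/3 + 12) + 79) = -142*(34/3 + 79) = -142*271/3 = -38482/3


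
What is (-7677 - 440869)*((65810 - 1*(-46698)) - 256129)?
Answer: 64420625066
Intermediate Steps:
(-7677 - 440869)*((65810 - 1*(-46698)) - 256129) = -448546*((65810 + 46698) - 256129) = -448546*(112508 - 256129) = -448546*(-143621) = 64420625066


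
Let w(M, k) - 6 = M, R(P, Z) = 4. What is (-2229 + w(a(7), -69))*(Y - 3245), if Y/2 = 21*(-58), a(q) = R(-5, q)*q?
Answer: 12469795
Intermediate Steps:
a(q) = 4*q
w(M, k) = 6 + M
Y = -2436 (Y = 2*(21*(-58)) = 2*(-1218) = -2436)
(-2229 + w(a(7), -69))*(Y - 3245) = (-2229 + (6 + 4*7))*(-2436 - 3245) = (-2229 + (6 + 28))*(-5681) = (-2229 + 34)*(-5681) = -2195*(-5681) = 12469795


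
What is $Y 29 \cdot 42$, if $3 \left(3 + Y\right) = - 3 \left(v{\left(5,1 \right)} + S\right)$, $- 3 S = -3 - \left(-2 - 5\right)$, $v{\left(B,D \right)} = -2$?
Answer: $406$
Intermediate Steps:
$S = - \frac{4}{3}$ ($S = - \frac{-3 - \left(-2 - 5\right)}{3} = - \frac{-3 - -7}{3} = - \frac{-3 + 7}{3} = \left(- \frac{1}{3}\right) 4 = - \frac{4}{3} \approx -1.3333$)
$Y = \frac{1}{3}$ ($Y = -3 + \frac{\left(-3\right) \left(-2 - \frac{4}{3}\right)}{3} = -3 + \frac{\left(-3\right) \left(- \frac{10}{3}\right)}{3} = -3 + \frac{1}{3} \cdot 10 = -3 + \frac{10}{3} = \frac{1}{3} \approx 0.33333$)
$Y 29 \cdot 42 = \frac{1}{3} \cdot 29 \cdot 42 = \frac{29}{3} \cdot 42 = 406$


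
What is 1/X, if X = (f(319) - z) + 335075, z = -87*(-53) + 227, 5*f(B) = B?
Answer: 5/1651504 ≈ 3.0275e-6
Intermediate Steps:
f(B) = B/5
z = 4838 (z = 4611 + 227 = 4838)
X = 1651504/5 (X = ((⅕)*319 - 1*4838) + 335075 = (319/5 - 4838) + 335075 = -23871/5 + 335075 = 1651504/5 ≈ 3.3030e+5)
1/X = 1/(1651504/5) = 5/1651504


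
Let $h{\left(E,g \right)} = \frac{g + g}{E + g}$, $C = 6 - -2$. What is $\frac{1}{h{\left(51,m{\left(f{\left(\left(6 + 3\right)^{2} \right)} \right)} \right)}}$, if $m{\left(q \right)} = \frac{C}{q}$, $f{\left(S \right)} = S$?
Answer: $\frac{4139}{16} \approx 258.69$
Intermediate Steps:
$C = 8$ ($C = 6 + 2 = 8$)
$m{\left(q \right)} = \frac{8}{q}$
$h{\left(E,g \right)} = \frac{2 g}{E + g}$
$\frac{1}{h{\left(51,m{\left(f{\left(\left(6 + 3\right)^{2} \right)} \right)} \right)}} = \frac{1}{2 \frac{8}{\left(6 + 3\right)^{2}} \frac{1}{51 + \frac{8}{\left(6 + 3\right)^{2}}}} = \frac{1}{2 \frac{8}{9^{2}} \frac{1}{51 + \frac{8}{9^{2}}}} = \frac{1}{2 \cdot \frac{8}{81} \frac{1}{51 + \frac{8}{81}}} = \frac{1}{2 \cdot \frac{8}{81} \frac{1}{\frac{4139}{81}}} = \frac{1}{2 \cdot \frac{8}{81} \cdot \frac{81}{4139}} = \frac{1}{\frac{16}{4139}} = \frac{4139}{16}$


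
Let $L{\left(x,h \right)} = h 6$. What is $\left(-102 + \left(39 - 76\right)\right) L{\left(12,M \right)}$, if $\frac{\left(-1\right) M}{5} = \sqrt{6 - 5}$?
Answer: $4170$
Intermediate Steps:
$M = -5$ ($M = - 5 \sqrt{6 - 5} = - 5 \sqrt{1} = \left(-5\right) 1 = -5$)
$L{\left(x,h \right)} = 6 h$
$\left(-102 + \left(39 - 76\right)\right) L{\left(12,M \right)} = \left(-102 + \left(39 - 76\right)\right) 6 \left(-5\right) = \left(-102 + \left(39 - 76\right)\right) \left(-30\right) = \left(-102 - 37\right) \left(-30\right) = \left(-139\right) \left(-30\right) = 4170$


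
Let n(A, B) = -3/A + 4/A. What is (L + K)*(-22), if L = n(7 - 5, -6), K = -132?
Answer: 2893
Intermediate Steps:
n(A, B) = 1/A
L = ½ (L = 1/(7 - 5) = 1/2 = ½ ≈ 0.50000)
(L + K)*(-22) = (½ - 132)*(-22) = -263/2*(-22) = 2893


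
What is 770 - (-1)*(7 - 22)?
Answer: 755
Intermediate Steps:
770 - (-1)*(7 - 22) = 770 - (-1)*(-15) = 770 - 1*15 = 770 - 15 = 755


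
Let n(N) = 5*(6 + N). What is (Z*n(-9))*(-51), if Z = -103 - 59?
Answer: -123930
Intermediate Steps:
n(N) = 30 + 5*N
Z = -162
(Z*n(-9))*(-51) = -162*(30 + 5*(-9))*(-51) = -162*(30 - 45)*(-51) = -162*(-15)*(-51) = 2430*(-51) = -123930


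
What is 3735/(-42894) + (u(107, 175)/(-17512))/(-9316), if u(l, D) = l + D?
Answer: -16925624917/194383445168 ≈ -0.087073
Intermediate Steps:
u(l, D) = D + l
3735/(-42894) + (u(107, 175)/(-17512))/(-9316) = 3735/(-42894) + ((175 + 107)/(-17512))/(-9316) = 3735*(-1/42894) + (282*(-1/17512))*(-1/9316) = -415/4766 - 141/8756*(-1/9316) = -415/4766 + 141/81570896 = -16925624917/194383445168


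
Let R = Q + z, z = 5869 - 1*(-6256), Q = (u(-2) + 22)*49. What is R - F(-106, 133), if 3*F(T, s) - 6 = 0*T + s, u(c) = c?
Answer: 39176/3 ≈ 13059.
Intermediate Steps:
F(T, s) = 2 + s/3 (F(T, s) = 2 + (0*T + s)/3 = 2 + (0 + s)/3 = 2 + s/3)
Q = 980 (Q = (-2 + 22)*49 = 20*49 = 980)
z = 12125 (z = 5869 + 6256 = 12125)
R = 13105 (R = 980 + 12125 = 13105)
R - F(-106, 133) = 13105 - (2 + (⅓)*133) = 13105 - (2 + 133/3) = 13105 - 1*139/3 = 13105 - 139/3 = 39176/3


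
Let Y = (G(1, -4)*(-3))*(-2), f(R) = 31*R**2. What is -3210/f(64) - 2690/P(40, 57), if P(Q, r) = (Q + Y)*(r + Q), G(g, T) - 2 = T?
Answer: -43785475/43108352 ≈ -1.0157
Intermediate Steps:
G(g, T) = 2 + T
Y = -12 (Y = ((2 - 4)*(-3))*(-2) = -2*(-3)*(-2) = 6*(-2) = -12)
P(Q, r) = (-12 + Q)*(Q + r) (P(Q, r) = (Q - 12)*(r + Q) = (-12 + Q)*(Q + r))
-3210/f(64) - 2690/P(40, 57) = -3210/(31*64**2) - 2690/(40**2 - 12*40 - 12*57 + 40*57) = -3210/(31*4096) - 2690/(1600 - 480 - 684 + 2280) = -3210/126976 - 2690/2716 = -3210*1/126976 - 2690*1/2716 = -1605/63488 - 1345/1358 = -43785475/43108352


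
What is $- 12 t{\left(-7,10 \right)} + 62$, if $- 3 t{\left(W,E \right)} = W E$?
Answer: $-218$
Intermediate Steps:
$t{\left(W,E \right)} = - \frac{E W}{3}$ ($t{\left(W,E \right)} = - \frac{W E}{3} = - \frac{E W}{3}$)
$- 12 t{\left(-7,10 \right)} + 62 = - 12 \left(\left(- \frac{1}{3}\right) 10 \left(-7\right)\right) + 62 = \left(-12\right) \frac{70}{3} + 62 = -280 + 62 = -218$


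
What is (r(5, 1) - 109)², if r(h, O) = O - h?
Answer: 12769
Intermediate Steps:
(r(5, 1) - 109)² = ((1 - 1*5) - 109)² = ((1 - 5) - 109)² = (-4 - 109)² = (-113)² = 12769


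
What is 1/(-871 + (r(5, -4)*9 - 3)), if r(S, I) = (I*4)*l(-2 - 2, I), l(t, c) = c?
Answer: -1/298 ≈ -0.0033557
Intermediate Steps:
r(S, I) = 4*I² (r(S, I) = (I*4)*I = (4*I)*I = 4*I²)
1/(-871 + (r(5, -4)*9 - 3)) = 1/(-871 + ((4*(-4)²)*9 - 3)) = 1/(-871 + ((4*16)*9 - 3)) = 1/(-871 + (64*9 - 3)) = 1/(-871 + (576 - 3)) = 1/(-871 + 573) = 1/(-298) = -1/298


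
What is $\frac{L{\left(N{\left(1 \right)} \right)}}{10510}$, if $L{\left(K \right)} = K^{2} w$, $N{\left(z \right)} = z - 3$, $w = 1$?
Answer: $\frac{2}{5255} \approx 0.00038059$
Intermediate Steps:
$N{\left(z \right)} = -3 + z$ ($N{\left(z \right)} = z - 3 = -3 + z$)
$L{\left(K \right)} = K^{2}$ ($L{\left(K \right)} = K^{2} \cdot 1 = K^{2}$)
$\frac{L{\left(N{\left(1 \right)} \right)}}{10510} = \frac{\left(-3 + 1\right)^{2}}{10510} = \left(-2\right)^{2} \cdot \frac{1}{10510} = 4 \cdot \frac{1}{10510} = \frac{2}{5255}$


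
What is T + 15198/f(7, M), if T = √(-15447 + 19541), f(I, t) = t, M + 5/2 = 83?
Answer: 30396/161 + √4094 ≈ 252.78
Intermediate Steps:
M = 161/2 (M = -5/2 + 83 = 161/2 ≈ 80.500)
T = √4094 ≈ 63.984
T + 15198/f(7, M) = √4094 + 15198/(161/2) = √4094 + 15198*(2/161) = √4094 + 30396/161 = 30396/161 + √4094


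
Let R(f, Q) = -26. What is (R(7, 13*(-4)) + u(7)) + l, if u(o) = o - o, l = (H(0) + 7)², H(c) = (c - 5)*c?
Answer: 23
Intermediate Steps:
H(c) = c*(-5 + c) (H(c) = (-5 + c)*c = c*(-5 + c))
l = 49 (l = (0*(-5 + 0) + 7)² = (0*(-5) + 7)² = (0 + 7)² = 7² = 49)
u(o) = 0
(R(7, 13*(-4)) + u(7)) + l = (-26 + 0) + 49 = -26 + 49 = 23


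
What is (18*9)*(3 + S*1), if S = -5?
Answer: -324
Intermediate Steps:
(18*9)*(3 + S*1) = (18*9)*(3 - 5*1) = 162*(3 - 5) = 162*(-2) = -324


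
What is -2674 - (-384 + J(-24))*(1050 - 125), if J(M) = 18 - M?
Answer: 313676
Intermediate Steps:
-2674 - (-384 + J(-24))*(1050 - 125) = -2674 - (-384 + (18 - 1*(-24)))*(1050 - 125) = -2674 - (-384 + (18 + 24))*925 = -2674 - (-384 + 42)*925 = -2674 - (-342)*925 = -2674 - 1*(-316350) = -2674 + 316350 = 313676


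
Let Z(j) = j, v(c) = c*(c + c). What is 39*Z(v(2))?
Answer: 312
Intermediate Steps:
v(c) = 2*c² (v(c) = c*(2*c) = 2*c²)
39*Z(v(2)) = 39*(2*2²) = 39*(2*4) = 39*8 = 312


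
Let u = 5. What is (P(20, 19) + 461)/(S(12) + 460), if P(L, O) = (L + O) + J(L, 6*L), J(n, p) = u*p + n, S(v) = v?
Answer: 140/59 ≈ 2.3729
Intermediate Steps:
J(n, p) = n + 5*p (J(n, p) = 5*p + n = n + 5*p)
P(L, O) = O + 32*L (P(L, O) = (L + O) + (L + 5*(6*L)) = (L + O) + (L + 30*L) = (L + O) + 31*L = O + 32*L)
(P(20, 19) + 461)/(S(12) + 460) = ((19 + 32*20) + 461)/(12 + 460) = ((19 + 640) + 461)/472 = (659 + 461)*(1/472) = 1120*(1/472) = 140/59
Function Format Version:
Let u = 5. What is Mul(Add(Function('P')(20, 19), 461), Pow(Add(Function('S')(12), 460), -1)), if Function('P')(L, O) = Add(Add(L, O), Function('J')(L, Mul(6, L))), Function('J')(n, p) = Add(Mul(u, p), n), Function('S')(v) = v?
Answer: Rational(140, 59) ≈ 2.3729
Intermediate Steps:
Function('J')(n, p) = Add(n, Mul(5, p)) (Function('J')(n, p) = Add(Mul(5, p), n) = Add(n, Mul(5, p)))
Function('P')(L, O) = Add(O, Mul(32, L)) (Function('P')(L, O) = Add(Add(L, O), Add(L, Mul(5, Mul(6, L)))) = Add(Add(L, O), Add(L, Mul(30, L))) = Add(Add(L, O), Mul(31, L)) = Add(O, Mul(32, L)))
Mul(Add(Function('P')(20, 19), 461), Pow(Add(Function('S')(12), 460), -1)) = Mul(Add(Add(19, Mul(32, 20)), 461), Pow(Add(12, 460), -1)) = Mul(Add(Add(19, 640), 461), Pow(472, -1)) = Mul(Add(659, 461), Rational(1, 472)) = Mul(1120, Rational(1, 472)) = Rational(140, 59)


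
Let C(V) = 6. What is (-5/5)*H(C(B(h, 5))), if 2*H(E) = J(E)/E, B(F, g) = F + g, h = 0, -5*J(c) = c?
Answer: 1/10 ≈ 0.10000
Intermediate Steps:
J(c) = -c/5
H(E) = -1/10 (H(E) = ((-E/5)/E)/2 = (1/2)*(-1/5) = -1/10)
(-5/5)*H(C(B(h, 5))) = -5/5*(-1/10) = -5*1/5*(-1/10) = -1*(-1/10) = 1/10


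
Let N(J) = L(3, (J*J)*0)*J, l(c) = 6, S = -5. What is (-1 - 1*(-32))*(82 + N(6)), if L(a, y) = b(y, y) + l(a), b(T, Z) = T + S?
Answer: 2728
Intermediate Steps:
b(T, Z) = -5 + T (b(T, Z) = T - 5 = -5 + T)
L(a, y) = 1 + y (L(a, y) = (-5 + y) + 6 = 1 + y)
N(J) = J (N(J) = (1 + (J*J)*0)*J = (1 + J²*0)*J = (1 + 0)*J = 1*J = J)
(-1 - 1*(-32))*(82 + N(6)) = (-1 - 1*(-32))*(82 + 6) = (-1 + 32)*88 = 31*88 = 2728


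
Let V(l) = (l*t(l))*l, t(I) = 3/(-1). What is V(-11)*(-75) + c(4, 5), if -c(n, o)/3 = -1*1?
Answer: 27228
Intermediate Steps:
c(n, o) = 3 (c(n, o) = -(-3) = -3*(-1) = 3)
t(I) = -3 (t(I) = 3*(-1) = -3)
V(l) = -3*l**2 (V(l) = (l*(-3))*l = (-3*l)*l = -3*l**2)
V(-11)*(-75) + c(4, 5) = -3*(-11)**2*(-75) + 3 = -3*121*(-75) + 3 = -363*(-75) + 3 = 27225 + 3 = 27228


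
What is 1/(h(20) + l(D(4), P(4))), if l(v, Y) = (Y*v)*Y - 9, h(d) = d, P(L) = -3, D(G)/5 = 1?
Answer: 1/56 ≈ 0.017857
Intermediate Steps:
D(G) = 5 (D(G) = 5*1 = 5)
l(v, Y) = -9 + v*Y² (l(v, Y) = v*Y² - 9 = -9 + v*Y²)
1/(h(20) + l(D(4), P(4))) = 1/(20 + (-9 + 5*(-3)²)) = 1/(20 + (-9 + 5*9)) = 1/(20 + (-9 + 45)) = 1/(20 + 36) = 1/56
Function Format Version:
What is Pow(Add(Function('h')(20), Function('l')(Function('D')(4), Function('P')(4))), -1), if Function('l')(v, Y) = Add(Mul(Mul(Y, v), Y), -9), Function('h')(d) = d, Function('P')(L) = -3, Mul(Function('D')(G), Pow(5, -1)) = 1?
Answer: Rational(1, 56) ≈ 0.017857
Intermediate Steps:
Function('D')(G) = 5 (Function('D')(G) = Mul(5, 1) = 5)
Function('l')(v, Y) = Add(-9, Mul(v, Pow(Y, 2))) (Function('l')(v, Y) = Add(Mul(v, Pow(Y, 2)), -9) = Add(-9, Mul(v, Pow(Y, 2))))
Pow(Add(Function('h')(20), Function('l')(Function('D')(4), Function('P')(4))), -1) = Pow(Add(20, Add(-9, Mul(5, Pow(-3, 2)))), -1) = Pow(Add(20, Add(-9, Mul(5, 9))), -1) = Pow(Add(20, Add(-9, 45)), -1) = Pow(Add(20, 36), -1) = Pow(56, -1) = Rational(1, 56)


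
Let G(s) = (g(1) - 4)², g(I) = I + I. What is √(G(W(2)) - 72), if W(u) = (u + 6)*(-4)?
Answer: 2*I*√17 ≈ 8.2462*I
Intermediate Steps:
W(u) = -24 - 4*u (W(u) = (6 + u)*(-4) = -24 - 4*u)
g(I) = 2*I
G(s) = 4 (G(s) = (2*1 - 4)² = (2 - 4)² = (-2)² = 4)
√(G(W(2)) - 72) = √(4 - 72) = √(-68) = 2*I*√17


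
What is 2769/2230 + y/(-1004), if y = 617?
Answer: 702083/1119460 ≈ 0.62716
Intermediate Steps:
2769/2230 + y/(-1004) = 2769/2230 + 617/(-1004) = 2769*(1/2230) + 617*(-1/1004) = 2769/2230 - 617/1004 = 702083/1119460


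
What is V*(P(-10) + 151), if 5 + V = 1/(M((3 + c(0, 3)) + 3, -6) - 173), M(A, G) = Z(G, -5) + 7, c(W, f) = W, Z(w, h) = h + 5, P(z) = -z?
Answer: -133791/166 ≈ -805.97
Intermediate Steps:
Z(w, h) = 5 + h
M(A, G) = 7 (M(A, G) = (5 - 5) + 7 = 0 + 7 = 7)
V = -831/166 (V = -5 + 1/(7 - 173) = -5 + 1/(-166) = -5 - 1/166 = -831/166 ≈ -5.0060)
V*(P(-10) + 151) = -831*(-1*(-10) + 151)/166 = -831*(10 + 151)/166 = -831/166*161 = -133791/166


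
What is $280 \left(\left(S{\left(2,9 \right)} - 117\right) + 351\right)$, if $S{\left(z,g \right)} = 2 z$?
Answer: $66640$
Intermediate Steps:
$280 \left(\left(S{\left(2,9 \right)} - 117\right) + 351\right) = 280 \left(\left(2 \cdot 2 - 117\right) + 351\right) = 280 \left(\left(4 - 117\right) + 351\right) = 280 \left(-113 + 351\right) = 280 \cdot 238 = 66640$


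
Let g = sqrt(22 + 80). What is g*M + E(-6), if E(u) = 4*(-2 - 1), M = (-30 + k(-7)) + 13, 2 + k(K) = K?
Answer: -12 - 26*sqrt(102) ≈ -274.59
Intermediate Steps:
g = sqrt(102) ≈ 10.100
k(K) = -2 + K
M = -26 (M = (-30 + (-2 - 7)) + 13 = (-30 - 9) + 13 = -39 + 13 = -26)
E(u) = -12 (E(u) = 4*(-3) = -12)
g*M + E(-6) = sqrt(102)*(-26) - 12 = -26*sqrt(102) - 12 = -12 - 26*sqrt(102)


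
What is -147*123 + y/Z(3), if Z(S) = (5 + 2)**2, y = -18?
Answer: -885987/49 ≈ -18081.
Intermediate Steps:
Z(S) = 49 (Z(S) = 7**2 = 49)
-147*123 + y/Z(3) = -147*123 - 18/49 = -18081 - 18*1/49 = -18081 - 18/49 = -885987/49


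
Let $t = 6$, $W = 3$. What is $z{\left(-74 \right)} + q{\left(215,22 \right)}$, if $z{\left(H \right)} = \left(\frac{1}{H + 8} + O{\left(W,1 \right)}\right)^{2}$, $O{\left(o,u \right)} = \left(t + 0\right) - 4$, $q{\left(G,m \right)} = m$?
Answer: $\frac{112993}{4356} \approx 25.94$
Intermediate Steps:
$O{\left(o,u \right)} = 2$ ($O{\left(o,u \right)} = \left(6 + 0\right) - 4 = 6 - 4 = 2$)
$z{\left(H \right)} = \left(2 + \frac{1}{8 + H}\right)^{2}$ ($z{\left(H \right)} = \left(\frac{1}{H + 8} + 2\right)^{2} = \left(\frac{1}{8 + H} + 2\right)^{2} = \left(2 + \frac{1}{8 + H}\right)^{2}$)
$z{\left(-74 \right)} + q{\left(215,22 \right)} = \frac{\left(17 + 2 \left(-74\right)\right)^{2}}{\left(8 - 74\right)^{2}} + 22 = \frac{\left(17 - 148\right)^{2}}{4356} + 22 = \frac{\left(-131\right)^{2}}{4356} + 22 = \frac{1}{4356} \cdot 17161 + 22 = \frac{17161}{4356} + 22 = \frac{112993}{4356}$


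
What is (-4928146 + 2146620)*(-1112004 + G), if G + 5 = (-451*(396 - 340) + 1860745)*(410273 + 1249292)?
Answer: -8472840256169641176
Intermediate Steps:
G = 3046113302280 (G = -5 + (-451*(396 - 340) + 1860745)*(410273 + 1249292) = -5 + (-451*56 + 1860745)*1659565 = -5 + (-25256 + 1860745)*1659565 = -5 + 1835489*1659565 = -5 + 3046113302285 = 3046113302280)
(-4928146 + 2146620)*(-1112004 + G) = (-4928146 + 2146620)*(-1112004 + 3046113302280) = -2781526*3046112190276 = -8472840256169641176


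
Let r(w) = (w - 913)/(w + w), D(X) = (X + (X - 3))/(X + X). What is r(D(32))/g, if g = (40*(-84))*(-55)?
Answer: -19457/7515200 ≈ -0.0025890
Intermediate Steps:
g = 184800 (g = -3360*(-55) = 184800)
D(X) = (-3 + 2*X)/(2*X) (D(X) = (X + (-3 + X))/((2*X)) = (-3 + 2*X)*(1/(2*X)) = (-3 + 2*X)/(2*X))
r(w) = (-913 + w)/(2*w) (r(w) = (-913 + w)/((2*w)) = (-913 + w)*(1/(2*w)) = (-913 + w)/(2*w))
r(D(32))/g = ((-913 + (-3/2 + 32)/32)/(2*(((-3/2 + 32)/32))))/184800 = ((-913 + (1/32)*(61/2))/(2*(((1/32)*(61/2)))))*(1/184800) = ((-913 + 61/64)/(2*(61/64)))*(1/184800) = ((½)*(64/61)*(-58371/64))*(1/184800) = -58371/122*1/184800 = -19457/7515200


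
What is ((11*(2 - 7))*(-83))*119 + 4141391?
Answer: 4684626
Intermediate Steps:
((11*(2 - 7))*(-83))*119 + 4141391 = ((11*(-5))*(-83))*119 + 4141391 = -55*(-83)*119 + 4141391 = 4565*119 + 4141391 = 543235 + 4141391 = 4684626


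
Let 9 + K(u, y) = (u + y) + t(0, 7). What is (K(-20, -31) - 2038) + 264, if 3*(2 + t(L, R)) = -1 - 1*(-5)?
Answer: -5504/3 ≈ -1834.7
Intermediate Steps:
t(L, R) = -2/3 (t(L, R) = -2 + (-1 - 1*(-5))/3 = -2 + (-1 + 5)/3 = -2 + (1/3)*4 = -2 + 4/3 = -2/3)
K(u, y) = -29/3 + u + y (K(u, y) = -9 + ((u + y) - 2/3) = -9 + (-2/3 + u + y) = -29/3 + u + y)
(K(-20, -31) - 2038) + 264 = ((-29/3 - 20 - 31) - 2038) + 264 = (-182/3 - 2038) + 264 = -6296/3 + 264 = -5504/3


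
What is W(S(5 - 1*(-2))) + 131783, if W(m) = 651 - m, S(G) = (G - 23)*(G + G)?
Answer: 132658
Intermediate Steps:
S(G) = 2*G*(-23 + G) (S(G) = (-23 + G)*(2*G) = 2*G*(-23 + G))
W(S(5 - 1*(-2))) + 131783 = (651 - 2*(5 - 1*(-2))*(-23 + (5 - 1*(-2)))) + 131783 = (651 - 2*(5 + 2)*(-23 + (5 + 2))) + 131783 = (651 - 2*7*(-23 + 7)) + 131783 = (651 - 2*7*(-16)) + 131783 = (651 - 1*(-224)) + 131783 = (651 + 224) + 131783 = 875 + 131783 = 132658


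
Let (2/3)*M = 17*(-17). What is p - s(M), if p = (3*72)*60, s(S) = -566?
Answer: 13526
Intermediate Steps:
M = -867/2 (M = 3*(17*(-17))/2 = (3/2)*(-289) = -867/2 ≈ -433.50)
p = 12960 (p = 216*60 = 12960)
p - s(M) = 12960 - 1*(-566) = 12960 + 566 = 13526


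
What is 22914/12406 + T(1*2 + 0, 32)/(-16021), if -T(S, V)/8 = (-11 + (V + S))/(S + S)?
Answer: 183837935/99378263 ≈ 1.8499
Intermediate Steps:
T(S, V) = -4*(-11 + S + V)/S (T(S, V) = -8*(-11 + (V + S))/(S + S) = -8*(-11 + (S + V))/(2*S) = -8*(-11 + S + V)*1/(2*S) = -4*(-11 + S + V)/S)
22914/12406 + T(1*2 + 0, 32)/(-16021) = 22914/12406 + (4*(11 - (1*2 + 0) - 1*32)/(1*2 + 0))/(-16021) = 22914*(1/12406) + (4*(11 - (2 + 0) - 32)/(2 + 0))*(-1/16021) = 11457/6203 + (4*(11 - 1*2 - 32)/2)*(-1/16021) = 11457/6203 + (4*(½)*(11 - 2 - 32))*(-1/16021) = 11457/6203 + (4*(½)*(-23))*(-1/16021) = 11457/6203 - 46*(-1/16021) = 11457/6203 + 46/16021 = 183837935/99378263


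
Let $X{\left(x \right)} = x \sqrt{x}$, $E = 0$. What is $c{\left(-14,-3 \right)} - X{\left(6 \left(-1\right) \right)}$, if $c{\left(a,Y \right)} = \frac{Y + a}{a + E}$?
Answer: $\frac{17}{14} + 6 i \sqrt{6} \approx 1.2143 + 14.697 i$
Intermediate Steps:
$c{\left(a,Y \right)} = \frac{Y + a}{a}$ ($c{\left(a,Y \right)} = \frac{Y + a}{a + 0} = \frac{Y + a}{a}$)
$X{\left(x \right)} = x^{\frac{3}{2}}$
$c{\left(-14,-3 \right)} - X{\left(6 \left(-1\right) \right)} = \frac{-3 - 14}{-14} - \left(6 \left(-1\right)\right)^{\frac{3}{2}} = \left(- \frac{1}{14}\right) \left(-17\right) - \left(-6\right)^{\frac{3}{2}} = \frac{17}{14} - - 6 i \sqrt{6} = \frac{17}{14} + 6 i \sqrt{6}$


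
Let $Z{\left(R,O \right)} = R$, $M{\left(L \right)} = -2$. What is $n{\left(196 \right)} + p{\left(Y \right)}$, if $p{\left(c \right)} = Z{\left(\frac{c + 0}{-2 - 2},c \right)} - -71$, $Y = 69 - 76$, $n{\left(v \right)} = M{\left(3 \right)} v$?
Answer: $- \frac{1277}{4} \approx -319.25$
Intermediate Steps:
$n{\left(v \right)} = - 2 v$
$Y = -7$
$p{\left(c \right)} = 71 - \frac{c}{4}$ ($p{\left(c \right)} = \frac{c + 0}{-2 - 2} - -71 = \frac{c}{-4} + 71 = c \left(- \frac{1}{4}\right) + 71 = - \frac{c}{4} + 71 = 71 - \frac{c}{4}$)
$n{\left(196 \right)} + p{\left(Y \right)} = \left(-2\right) 196 + \left(71 - - \frac{7}{4}\right) = -392 + \left(71 + \frac{7}{4}\right) = -392 + \frac{291}{4} = - \frac{1277}{4}$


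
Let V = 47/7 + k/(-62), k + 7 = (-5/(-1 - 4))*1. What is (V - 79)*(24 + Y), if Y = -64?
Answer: 626600/217 ≈ 2887.6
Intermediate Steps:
k = -6 (k = -7 + (-5/(-1 - 4))*1 = -7 + (-5/(-5))*1 = -7 - 1/5*(-5)*1 = -7 + 1*1 = -7 + 1 = -6)
V = 1478/217 (V = 47/7 - 6/(-62) = 47*(1/7) - 6*(-1/62) = 47/7 + 3/31 = 1478/217 ≈ 6.8111)
(V - 79)*(24 + Y) = (1478/217 - 79)*(24 - 64) = -15665/217*(-40) = 626600/217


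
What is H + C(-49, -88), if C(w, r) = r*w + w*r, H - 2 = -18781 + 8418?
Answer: -1737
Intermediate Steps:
H = -10361 (H = 2 + (-18781 + 8418) = 2 - 10363 = -10361)
C(w, r) = 2*r*w (C(w, r) = r*w + r*w = 2*r*w)
H + C(-49, -88) = -10361 + 2*(-88)*(-49) = -10361 + 8624 = -1737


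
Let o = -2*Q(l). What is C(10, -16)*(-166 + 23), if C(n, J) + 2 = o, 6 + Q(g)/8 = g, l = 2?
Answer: -8866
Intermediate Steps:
Q(g) = -48 + 8*g
o = 64 (o = -2*(-48 + 8*2) = -2*(-48 + 16) = -2*(-32) = 64)
C(n, J) = 62 (C(n, J) = -2 + 64 = 62)
C(10, -16)*(-166 + 23) = 62*(-166 + 23) = 62*(-143) = -8866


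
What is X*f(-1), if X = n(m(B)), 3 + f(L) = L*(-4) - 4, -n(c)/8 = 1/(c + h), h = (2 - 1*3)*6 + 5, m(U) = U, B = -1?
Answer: -12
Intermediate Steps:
h = -1 (h = (2 - 3)*6 + 5 = -1*6 + 5 = -6 + 5 = -1)
n(c) = -8/(-1 + c) (n(c) = -8/(c - 1) = -8/(-1 + c))
f(L) = -7 - 4*L (f(L) = -3 + (L*(-4) - 4) = -3 + (-4*L - 4) = -3 + (-4 - 4*L) = -7 - 4*L)
X = 4 (X = -8/(-1 - 1) = -8/(-2) = -8*(-1/2) = 4)
X*f(-1) = 4*(-7 - 4*(-1)) = 4*(-7 + 4) = 4*(-3) = -12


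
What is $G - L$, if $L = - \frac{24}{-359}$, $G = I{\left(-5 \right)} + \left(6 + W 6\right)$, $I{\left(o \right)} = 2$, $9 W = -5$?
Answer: $\frac{4954}{1077} \approx 4.5998$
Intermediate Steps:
$W = - \frac{5}{9}$ ($W = \frac{1}{9} \left(-5\right) = - \frac{5}{9} \approx -0.55556$)
$G = \frac{14}{3}$ ($G = 2 + \left(6 - \frac{10}{3}\right) = 2 + \frac{8}{3} = \frac{14}{3} \approx 4.6667$)
$L = \frac{24}{359}$ ($L = \left(-24\right) \left(- \frac{1}{359}\right) = \frac{24}{359} \approx 0.066852$)
$G - L = \frac{14}{3} - \frac{24}{359} = \frac{4954}{1077}$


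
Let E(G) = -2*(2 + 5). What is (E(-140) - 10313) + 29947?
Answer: 19620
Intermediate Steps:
E(G) = -14 (E(G) = -2*7 = -14)
(E(-140) - 10313) + 29947 = (-14 - 10313) + 29947 = -10327 + 29947 = 19620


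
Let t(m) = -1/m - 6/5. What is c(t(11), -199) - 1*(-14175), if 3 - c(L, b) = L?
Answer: 779861/55 ≈ 14179.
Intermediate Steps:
t(m) = -6/5 - 1/m (t(m) = -1/m - 6*⅕ = -1/m - 6/5 = -6/5 - 1/m)
c(L, b) = 3 - L
c(t(11), -199) - 1*(-14175) = (3 - (-6/5 - 1/11)) - 1*(-14175) = (3 - (-6/5 - 1*1/11)) + 14175 = (3 - (-6/5 - 1/11)) + 14175 = (3 - 1*(-71/55)) + 14175 = (3 + 71/55) + 14175 = 236/55 + 14175 = 779861/55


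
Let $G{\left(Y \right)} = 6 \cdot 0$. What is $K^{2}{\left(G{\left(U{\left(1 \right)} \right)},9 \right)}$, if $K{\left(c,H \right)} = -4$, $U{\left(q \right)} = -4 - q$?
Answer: $16$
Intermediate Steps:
$G{\left(Y \right)} = 0$
$K^{2}{\left(G{\left(U{\left(1 \right)} \right)},9 \right)} = \left(-4\right)^{2} = 16$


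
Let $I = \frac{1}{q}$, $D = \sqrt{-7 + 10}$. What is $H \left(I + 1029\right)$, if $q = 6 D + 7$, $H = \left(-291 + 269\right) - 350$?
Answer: $- \frac{22581888}{59} - \frac{2232 \sqrt{3}}{59} \approx -3.8281 \cdot 10^{5}$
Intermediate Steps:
$D = \sqrt{3} \approx 1.732$
$H = -372$ ($H = -22 - 350 = -372$)
$q = 7 + 6 \sqrt{3}$ ($q = 6 \sqrt{3} + 7 = 7 + 6 \sqrt{3} \approx 17.392$)
$I = \frac{1}{7 + 6 \sqrt{3}} \approx 0.057497$
$H \left(I + 1029\right) = - 372 \left(\left(- \frac{7}{59} + \frac{6 \sqrt{3}}{59}\right) + 1029\right) = - 372 \left(\frac{60704}{59} + \frac{6 \sqrt{3}}{59}\right) = - \frac{22581888}{59} - \frac{2232 \sqrt{3}}{59}$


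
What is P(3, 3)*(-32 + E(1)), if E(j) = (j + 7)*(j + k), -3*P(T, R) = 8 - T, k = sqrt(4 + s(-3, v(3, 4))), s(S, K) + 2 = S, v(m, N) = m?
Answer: 40 - 40*I/3 ≈ 40.0 - 13.333*I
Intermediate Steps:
s(S, K) = -2 + S
k = I (k = sqrt(4 + (-2 - 3)) = sqrt(4 - 5) = sqrt(-1) = I ≈ 1.0*I)
P(T, R) = -8/3 + T/3 (P(T, R) = -(8 - T)/3 = -8/3 + T/3)
E(j) = (7 + j)*(I + j) (E(j) = (j + 7)*(j + I) = (7 + j)*(I + j))
P(3, 3)*(-32 + E(1)) = (-8/3 + (1/3)*3)*(-32 + (1**2 + 7*I + 1*(7 + I))) = (-8/3 + 1)*(-32 + (1 + 7*I + (7 + I))) = -5*(-32 + (8 + 8*I))/3 = -5*(-24 + 8*I)/3 = 40 - 40*I/3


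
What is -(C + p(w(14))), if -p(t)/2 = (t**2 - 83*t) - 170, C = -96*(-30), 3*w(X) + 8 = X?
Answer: -3544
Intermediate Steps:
w(X) = -8/3 + X/3
C = 2880 (C = -8*(-360) = 2880)
p(t) = 340 - 2*t**2 + 166*t (p(t) = -2*((t**2 - 83*t) - 170) = -2*(-170 + t**2 - 83*t) = 340 - 2*t**2 + 166*t)
-(C + p(w(14))) = -(2880 + (340 - 2*(-8/3 + (1/3)*14)**2 + 166*(-8/3 + (1/3)*14))) = -(2880 + (340 - 2*(-8/3 + 14/3)**2 + 166*(-8/3 + 14/3))) = -(2880 + (340 - 2*2**2 + 166*2)) = -(2880 + (340 - 2*4 + 332)) = -(2880 + (340 - 8 + 332)) = -(2880 + 664) = -1*3544 = -3544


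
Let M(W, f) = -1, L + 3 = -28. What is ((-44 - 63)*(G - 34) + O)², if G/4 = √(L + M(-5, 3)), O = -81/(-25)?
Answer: 4622962961/625 - 311690144*I*√2/25 ≈ 7.3967e+6 - 1.7632e+7*I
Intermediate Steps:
L = -31 (L = -3 - 28 = -31)
O = 81/25 (O = -81*(-1/25) = 81/25 ≈ 3.2400)
G = 16*I*√2 (G = 4*√(-31 - 1) = 4*√(-32) = 4*(4*I*√2) = 16*I*√2 ≈ 22.627*I)
((-44 - 63)*(G - 34) + O)² = ((-44 - 63)*(16*I*√2 - 34) + 81/25)² = (-107*(-34 + 16*I*√2) + 81/25)² = ((3638 - 1712*I*√2) + 81/25)² = (91031/25 - 1712*I*√2)²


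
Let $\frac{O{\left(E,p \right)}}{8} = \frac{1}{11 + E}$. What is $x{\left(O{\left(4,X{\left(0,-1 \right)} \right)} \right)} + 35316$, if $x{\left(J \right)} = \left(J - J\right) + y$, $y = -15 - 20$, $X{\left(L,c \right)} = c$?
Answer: $35281$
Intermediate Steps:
$y = -35$
$O{\left(E,p \right)} = \frac{8}{11 + E}$
$x{\left(J \right)} = -35$ ($x{\left(J \right)} = \left(J - J\right) - 35 = 0 - 35 = -35$)
$x{\left(O{\left(4,X{\left(0,-1 \right)} \right)} \right)} + 35316 = -35 + 35316 = 35281$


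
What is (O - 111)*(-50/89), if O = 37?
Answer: 3700/89 ≈ 41.573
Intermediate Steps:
(O - 111)*(-50/89) = (37 - 111)*(-50/89) = -(-3700)/89 = -74*(-50/89) = 3700/89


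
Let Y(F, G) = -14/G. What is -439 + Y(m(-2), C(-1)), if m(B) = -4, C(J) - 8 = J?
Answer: -441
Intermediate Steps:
C(J) = 8 + J
-439 + Y(m(-2), C(-1)) = -439 - 14/(8 - 1) = -439 - 14/7 = -439 - 14*⅐ = -439 - 2 = -441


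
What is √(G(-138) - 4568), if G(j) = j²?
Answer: 2*√3619 ≈ 120.32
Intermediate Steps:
√(G(-138) - 4568) = √((-138)² - 4568) = √(19044 - 4568) = √14476 = 2*√3619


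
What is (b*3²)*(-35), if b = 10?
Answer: -3150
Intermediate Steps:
(b*3²)*(-35) = (10*3²)*(-35) = (10*9)*(-35) = 90*(-35) = -3150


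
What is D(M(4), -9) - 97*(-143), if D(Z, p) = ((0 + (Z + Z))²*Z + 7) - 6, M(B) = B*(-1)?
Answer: 13616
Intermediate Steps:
M(B) = -B
D(Z, p) = 1 + 4*Z³ (D(Z, p) = ((0 + 2*Z)²*Z + 7) - 6 = ((2*Z)²*Z + 7) - 6 = ((4*Z²)*Z + 7) - 6 = (4*Z³ + 7) - 6 = (7 + 4*Z³) - 6 = 1 + 4*Z³)
D(M(4), -9) - 97*(-143) = (1 + 4*(-1*4)³) - 97*(-143) = (1 + 4*(-4)³) + 13871 = (1 + 4*(-64)) + 13871 = (1 - 256) + 13871 = -255 + 13871 = 13616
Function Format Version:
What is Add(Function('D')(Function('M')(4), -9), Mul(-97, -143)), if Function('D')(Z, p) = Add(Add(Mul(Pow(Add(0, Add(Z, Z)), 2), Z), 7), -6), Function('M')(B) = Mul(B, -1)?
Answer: 13616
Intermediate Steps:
Function('M')(B) = Mul(-1, B)
Function('D')(Z, p) = Add(1, Mul(4, Pow(Z, 3))) (Function('D')(Z, p) = Add(Add(Mul(Pow(Add(0, Mul(2, Z)), 2), Z), 7), -6) = Add(Add(Mul(Pow(Mul(2, Z), 2), Z), 7), -6) = Add(Add(Mul(Mul(4, Pow(Z, 2)), Z), 7), -6) = Add(Add(Mul(4, Pow(Z, 3)), 7), -6) = Add(Add(7, Mul(4, Pow(Z, 3))), -6) = Add(1, Mul(4, Pow(Z, 3))))
Add(Function('D')(Function('M')(4), -9), Mul(-97, -143)) = Add(Add(1, Mul(4, Pow(Mul(-1, 4), 3))), Mul(-97, -143)) = Add(Add(1, Mul(4, Pow(-4, 3))), 13871) = Add(Add(1, Mul(4, -64)), 13871) = Add(Add(1, -256), 13871) = Add(-255, 13871) = 13616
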